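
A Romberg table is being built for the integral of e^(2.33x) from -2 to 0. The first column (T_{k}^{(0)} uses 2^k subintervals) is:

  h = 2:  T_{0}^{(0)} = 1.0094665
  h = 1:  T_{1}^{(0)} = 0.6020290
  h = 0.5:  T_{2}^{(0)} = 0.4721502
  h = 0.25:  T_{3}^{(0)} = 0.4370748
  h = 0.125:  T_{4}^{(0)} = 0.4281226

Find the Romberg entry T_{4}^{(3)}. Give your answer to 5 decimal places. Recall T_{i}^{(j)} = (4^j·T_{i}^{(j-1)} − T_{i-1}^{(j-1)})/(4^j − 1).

0.42512

Richardson extrapolation on the trapezoidal column (denominator 4−1=3):
T_{2}^{(1)} = 0.4721502 + (0.4721502 − 0.6020290)/3 = 0.4288573
T_{3}^{(1)} = (4·0.4370748 − 0.4721502) / 3 = 0.4253830
T_{4}^{(1)} = (4·0.4281226 − 0.4370748) / 3 = 0.4251385
T_{3}^{(2)} = (16·0.4253830 − 0.4288573) / 15 = 0.4251514
T_{4}^{(2)} = 0.4251385 + (0.4251385 − 0.4253830)/15 = 0.4251222
T_{4}^{(3)} = 0.4251222 + (0.4251222 − 0.4251514)/63 = 0.4251217
(Column j=1 coincides with Simpson's rule on the same nodes.)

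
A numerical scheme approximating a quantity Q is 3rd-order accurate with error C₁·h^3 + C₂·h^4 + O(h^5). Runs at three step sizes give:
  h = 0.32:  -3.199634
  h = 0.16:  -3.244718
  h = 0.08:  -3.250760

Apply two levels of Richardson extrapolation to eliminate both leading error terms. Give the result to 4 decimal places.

First eliminate the h^3 term (factor 2^3 = 8):
  B₁ = (8·(-3.244718) − (-3.199634))/7 = -3.251159
  B₂ = (8·(-3.250760) − (-3.244718))/7 = -3.251623
Then eliminate the h^4 term (factor 2^4 = 16):
  (16·(-3.251623) − (-3.251159))/15 = -3.251654

-3.2517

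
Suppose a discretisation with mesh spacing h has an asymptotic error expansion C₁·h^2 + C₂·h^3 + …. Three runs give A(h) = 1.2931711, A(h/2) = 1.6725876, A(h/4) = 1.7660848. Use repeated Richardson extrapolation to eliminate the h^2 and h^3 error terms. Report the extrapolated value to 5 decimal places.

First eliminate the h^2 term (factor 2^2 = 4):
  B₁ = (4·1.6725876 − 1.2931711)/3 = 1.7990598
  B₂ = (4·1.7660848 − 1.6725876)/3 = 1.7972505
Then eliminate the h^3 term (factor 2^3 = 8):
  (8·1.7972505 − 1.7990598)/7 = 1.7969920

1.79699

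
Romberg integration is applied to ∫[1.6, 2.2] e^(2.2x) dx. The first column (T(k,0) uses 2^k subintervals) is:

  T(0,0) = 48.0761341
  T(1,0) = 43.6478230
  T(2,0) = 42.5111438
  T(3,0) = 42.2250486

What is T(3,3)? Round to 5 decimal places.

42.12951

T(1,1) = 43.6478230 + (43.6478230 − 48.0761341)/3 = 42.1717193
T(2,1) = (4·42.5111438 − 43.6478230) / 3 = 42.1322507
T(3,1) = (4·42.2250486 − 42.5111438) / 3 = 42.1296835
T(2,2) = 42.1322507 + (42.1322507 − 42.1717193)/15 = 42.1296195
T(3,2) = 42.1296835 + (42.1296835 − 42.1322507)/15 = 42.1295124
T(3,3) = (64·42.1295124 − 42.1296195) / 63 = 42.1295107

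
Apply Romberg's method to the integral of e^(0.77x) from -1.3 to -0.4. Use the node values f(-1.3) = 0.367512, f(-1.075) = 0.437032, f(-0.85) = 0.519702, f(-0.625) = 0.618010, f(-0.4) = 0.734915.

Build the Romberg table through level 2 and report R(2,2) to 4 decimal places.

R(0,0) (trapezoid, 1 panel, h=0.9000): 0.496092
R(1,0) (trapezoid, 2 panels, h=0.4500): 0.481912
R(2,0) (trapezoid, 4 panels, h=0.2250): 0.478340
R(1,1) = 0.481912 + (0.481912 − 0.496092)/3 = 0.477185
R(2,1) = 0.478340 + (0.478340 − 0.481912)/3 = 0.477149
R(2,2) = 0.477149 + (0.477149 − 0.477185)/15 = 0.477147

0.4771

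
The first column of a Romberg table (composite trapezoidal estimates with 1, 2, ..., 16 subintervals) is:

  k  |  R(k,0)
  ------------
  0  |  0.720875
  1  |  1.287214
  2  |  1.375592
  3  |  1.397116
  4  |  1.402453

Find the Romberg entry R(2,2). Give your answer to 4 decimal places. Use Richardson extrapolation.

Richardson extrapolation on the trapezoidal column (denominator 4−1=3):
R(1,1) = 1.287214 + (1.287214 − 0.720875)/3 = 1.475994
R(2,1) = 1.375592 + (1.375592 − 1.287214)/3 = 1.405051
R(2,2) = 1.405051 + (1.405051 − 1.475994)/15 = 1.400321
(Column j=1 coincides with Simpson's rule on the same nodes.)

1.4003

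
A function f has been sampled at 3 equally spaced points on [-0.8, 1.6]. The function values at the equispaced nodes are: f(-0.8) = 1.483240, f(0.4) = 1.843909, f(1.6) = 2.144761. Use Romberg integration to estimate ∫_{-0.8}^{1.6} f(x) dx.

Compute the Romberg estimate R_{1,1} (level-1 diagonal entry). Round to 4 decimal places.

R_{0,0} (trapezoid, 1 panel, h=2.4000): 4.353601
R_{1,0} (trapezoid, 2 panels, h=1.2000): 4.389491
R_{1,1} = 4.389491 + (4.389491 − 4.353601)/3 = 4.401454

4.4015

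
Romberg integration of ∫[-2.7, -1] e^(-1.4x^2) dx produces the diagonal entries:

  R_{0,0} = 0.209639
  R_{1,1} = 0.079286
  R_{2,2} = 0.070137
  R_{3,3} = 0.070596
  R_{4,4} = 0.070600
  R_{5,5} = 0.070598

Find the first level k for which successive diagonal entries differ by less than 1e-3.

|R_{1,1} − R_{0,0}| = 0.130353 ≥ 1e-3
|R_{2,2} − R_{1,1}| = 0.009149 ≥ 1e-3
|R_{3,3} − R_{2,2}| = 0.000459 < 1e-3

k = 3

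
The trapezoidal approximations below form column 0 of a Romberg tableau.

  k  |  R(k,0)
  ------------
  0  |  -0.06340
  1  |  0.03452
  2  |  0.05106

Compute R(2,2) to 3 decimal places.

Richardson extrapolation on the trapezoidal column (denominator 4−1=3):
R(1,1) = 0.03452 + (0.03452 − (-0.06340))/3 = 0.06716
R(2,1) = 0.05106 + (0.05106 − 0.03452)/3 = 0.05657
R(2,2) = 0.05657 + (0.05657 − 0.06716)/15 = 0.05586
(Column j=1 coincides with Simpson's rule on the same nodes.)

0.056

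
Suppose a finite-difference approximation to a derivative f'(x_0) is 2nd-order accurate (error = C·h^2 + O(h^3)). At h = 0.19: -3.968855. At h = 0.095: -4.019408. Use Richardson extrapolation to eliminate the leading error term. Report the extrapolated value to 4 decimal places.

Extrapolated value = (4·A(h/2) − A(h)) / (4 − 1)
= (4·(-4.019408) − (-3.968855)) / 3
= -12.108777 / 3 = -4.036259

-4.0363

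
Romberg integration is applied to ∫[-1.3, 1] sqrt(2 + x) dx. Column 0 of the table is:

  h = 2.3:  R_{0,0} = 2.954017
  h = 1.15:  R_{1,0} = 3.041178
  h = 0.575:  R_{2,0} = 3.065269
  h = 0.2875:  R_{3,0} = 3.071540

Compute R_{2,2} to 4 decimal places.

Richardson extrapolation on the trapezoidal column (denominator 4−1=3):
R_{1,1} = (4·3.041178 − 2.954017) / 3 = 3.070232
R_{2,1} = (4·3.065269 − 3.041178) / 3 = 3.073299
R_{2,2} = 3.073299 + (3.073299 − 3.070232)/15 = 3.073503
(Column j=1 coincides with Simpson's rule on the same nodes.)

3.0735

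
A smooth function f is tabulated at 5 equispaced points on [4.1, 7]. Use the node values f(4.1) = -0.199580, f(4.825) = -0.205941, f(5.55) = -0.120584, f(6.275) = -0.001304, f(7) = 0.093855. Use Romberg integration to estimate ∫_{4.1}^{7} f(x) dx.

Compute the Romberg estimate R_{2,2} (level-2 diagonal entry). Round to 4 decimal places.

-0.2842

R_{0,0} (trapezoid, 1 panel, h=2.9000): -0.153301
R_{1,0} (trapezoid, 2 panels, h=1.4500): -0.251497
R_{2,0} (trapezoid, 4 panels, h=0.7250): -0.276001
R_{1,1} = -0.251497 + (-0.251497 − (-0.153301))/3 = -0.284229
R_{2,1} = -0.276001 + (-0.276001 − (-0.251497))/3 = -0.284169
R_{2,2} = -0.284169 + (-0.284169 − (-0.284229))/15 = -0.284165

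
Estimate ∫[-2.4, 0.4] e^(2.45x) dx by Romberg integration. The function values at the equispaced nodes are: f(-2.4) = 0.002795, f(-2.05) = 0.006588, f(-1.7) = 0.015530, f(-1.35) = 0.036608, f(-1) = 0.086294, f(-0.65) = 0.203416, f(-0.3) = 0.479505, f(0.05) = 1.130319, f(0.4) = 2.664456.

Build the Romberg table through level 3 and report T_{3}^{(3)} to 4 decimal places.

1.0867

T_{0}^{(0)} (trapezoid, 1 panel, h=2.8000): 3.734151
T_{1}^{(0)} (trapezoid, 2 panels, h=1.4000): 1.987887
T_{2}^{(0)} (trapezoid, 4 panels, h=0.7000): 1.340468
T_{3}^{(0)} (trapezoid, 8 panels, h=0.3500): 1.152160
T_{1}^{(1)} = 1.987887 + (1.987887 − 3.734151)/3 = 1.405799
T_{2}^{(1)} = 1.340468 + (1.340468 − 1.987887)/3 = 1.124662
T_{3}^{(1)} = 1.152160 + (1.152160 − 1.340468)/3 = 1.089391
T_{2}^{(2)} = 1.124662 + (1.124662 − 1.405799)/15 = 1.105920
T_{3}^{(2)} = 1.089391 + (1.089391 − 1.124662)/15 = 1.087040
T_{3}^{(3)} = 1.087040 + (1.087040 − 1.105920)/63 = 1.086740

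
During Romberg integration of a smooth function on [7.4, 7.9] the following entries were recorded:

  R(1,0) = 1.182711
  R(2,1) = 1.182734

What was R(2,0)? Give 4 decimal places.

1.1827

From R(2,1) = (4·R(2,0) − R(1,0))/3, solve for R(2,0):
4·R(2,0) = 3·1.182734 + 1.182711 = 4.730913
R(2,0) = 1.182728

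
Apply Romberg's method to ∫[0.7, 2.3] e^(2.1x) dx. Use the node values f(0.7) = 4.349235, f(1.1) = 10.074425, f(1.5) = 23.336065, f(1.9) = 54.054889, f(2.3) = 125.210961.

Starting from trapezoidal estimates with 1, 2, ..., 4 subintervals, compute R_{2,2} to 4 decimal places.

R_{0,0} (trapezoid, 1 panel, h=1.6000): 103.648157
R_{1,0} (trapezoid, 2 panels, h=0.8000): 70.492930
R_{2,0} (trapezoid, 4 panels, h=0.4000): 60.898191
R_{1,1} = 70.492930 + (70.492930 − 103.648157)/3 = 59.441188
R_{2,1} = 60.898191 + (60.898191 − 70.492930)/3 = 57.699945
R_{2,2} = 57.699945 + (57.699945 − 59.441188)/15 = 57.583862

57.5839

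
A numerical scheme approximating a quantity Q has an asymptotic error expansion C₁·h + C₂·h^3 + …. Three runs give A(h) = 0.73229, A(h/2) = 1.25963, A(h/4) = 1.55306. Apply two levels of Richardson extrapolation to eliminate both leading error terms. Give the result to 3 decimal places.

1.855

First eliminate the h term (factor 2^1 = 2):
  B₁ = (2·1.25963 − 0.73229)/1 = 1.78697
  B₂ = (2·1.55306 − 1.25963)/1 = 1.84649
Then eliminate the h^3 term (factor 2^3 = 8):
  (8·1.84649 − 1.78697)/7 = 1.85499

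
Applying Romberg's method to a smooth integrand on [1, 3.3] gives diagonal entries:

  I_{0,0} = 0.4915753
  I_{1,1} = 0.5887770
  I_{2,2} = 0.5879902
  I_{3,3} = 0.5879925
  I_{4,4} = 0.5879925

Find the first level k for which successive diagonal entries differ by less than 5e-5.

|I_{1,1} − I_{0,0}| = 0.0972017 ≥ 5e-5
|I_{2,2} − I_{1,1}| = 0.0007868 ≥ 5e-5
|I_{3,3} − I_{2,2}| = 0.0000023 < 5e-5

k = 3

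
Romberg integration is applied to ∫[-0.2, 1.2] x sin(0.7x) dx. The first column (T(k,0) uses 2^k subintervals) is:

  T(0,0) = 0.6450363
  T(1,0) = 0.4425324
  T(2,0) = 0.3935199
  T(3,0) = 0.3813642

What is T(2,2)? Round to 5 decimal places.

0.37733

Richardson extrapolation on the trapezoidal column (denominator 4−1=3):
T(1,1) = 0.4425324 + (0.4425324 − 0.6450363)/3 = 0.3750311
T(2,1) = 0.3935199 + (0.3935199 − 0.4425324)/3 = 0.3771824
T(2,2) = (16·0.3771824 − 0.3750311) / 15 = 0.3773258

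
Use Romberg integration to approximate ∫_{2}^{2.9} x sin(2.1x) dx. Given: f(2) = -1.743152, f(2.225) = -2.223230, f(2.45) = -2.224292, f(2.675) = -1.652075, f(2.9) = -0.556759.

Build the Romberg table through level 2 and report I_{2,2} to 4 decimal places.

I_{0,0} (trapezoid, 1 panel, h=0.9000): -1.034960
I_{1,0} (trapezoid, 2 panels, h=0.4500): -1.518411
I_{2,0} (trapezoid, 4 panels, h=0.2250): -1.631149
I_{1,1} = -1.518411 + (-1.518411 − (-1.034960))/3 = -1.679561
I_{2,1} = -1.631149 + (-1.631149 − (-1.518411))/3 = -1.668728
I_{2,2} = -1.668728 + (-1.668728 − (-1.679561))/15 = -1.668006

-1.6680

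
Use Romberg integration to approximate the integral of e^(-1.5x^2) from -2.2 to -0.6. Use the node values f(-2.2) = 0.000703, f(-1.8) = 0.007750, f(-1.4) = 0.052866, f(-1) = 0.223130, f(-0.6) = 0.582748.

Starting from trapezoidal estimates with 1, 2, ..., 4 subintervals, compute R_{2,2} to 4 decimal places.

R_{0,0} (trapezoid, 1 panel, h=1.6000): 0.466761
R_{1,0} (trapezoid, 2 panels, h=0.8000): 0.275673
R_{2,0} (trapezoid, 4 panels, h=0.4000): 0.230189
R_{1,1} = 0.275673 + (0.275673 − 0.466761)/3 = 0.211977
R_{2,1} = 0.230189 + (0.230189 − 0.275673)/3 = 0.215028
R_{2,2} = 0.215028 + (0.215028 − 0.211977)/15 = 0.215231

0.2152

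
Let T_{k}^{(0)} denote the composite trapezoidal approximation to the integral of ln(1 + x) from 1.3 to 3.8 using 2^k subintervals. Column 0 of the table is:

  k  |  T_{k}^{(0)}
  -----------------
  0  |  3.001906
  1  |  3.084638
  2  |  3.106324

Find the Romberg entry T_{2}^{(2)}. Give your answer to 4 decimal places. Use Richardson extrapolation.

T_{1}^{(1)} = 3.084638 + (3.084638 − 3.001906)/3 = 3.112215
T_{2}^{(1)} = (4·3.106324 − 3.084638) / 3 = 3.113553
T_{2}^{(2)} = (16·3.113553 − 3.112215) / 15 = 3.113642

3.1136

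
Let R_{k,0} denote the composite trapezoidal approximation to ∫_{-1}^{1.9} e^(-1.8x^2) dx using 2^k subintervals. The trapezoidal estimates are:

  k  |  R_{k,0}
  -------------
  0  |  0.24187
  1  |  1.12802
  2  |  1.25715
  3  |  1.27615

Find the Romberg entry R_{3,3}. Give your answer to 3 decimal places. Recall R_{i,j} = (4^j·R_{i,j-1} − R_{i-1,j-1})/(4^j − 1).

R_{1,1} = 1.12802 + (1.12802 − 0.24187)/3 = 1.42340
R_{2,1} = 1.25715 + (1.25715 − 1.12802)/3 = 1.30019
R_{3,1} = 1.27615 + (1.27615 − 1.25715)/3 = 1.28248
R_{2,2} = (16·1.30019 − 1.42340) / 15 = 1.29198
R_{3,2} = (16·1.28248 − 1.30019) / 15 = 1.28130
R_{3,3} = (64·1.28130 − 1.29198) / 63 = 1.28113

1.281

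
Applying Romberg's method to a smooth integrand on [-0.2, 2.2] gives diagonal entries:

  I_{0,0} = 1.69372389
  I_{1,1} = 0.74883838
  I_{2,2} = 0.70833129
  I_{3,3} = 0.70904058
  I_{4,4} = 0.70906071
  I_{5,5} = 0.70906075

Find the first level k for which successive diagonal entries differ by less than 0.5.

k = 2

|I_{1,1} − I_{0,0}| = 0.94488551 ≥ 0.5
|I_{2,2} − I_{1,1}| = 0.04050709 < 0.5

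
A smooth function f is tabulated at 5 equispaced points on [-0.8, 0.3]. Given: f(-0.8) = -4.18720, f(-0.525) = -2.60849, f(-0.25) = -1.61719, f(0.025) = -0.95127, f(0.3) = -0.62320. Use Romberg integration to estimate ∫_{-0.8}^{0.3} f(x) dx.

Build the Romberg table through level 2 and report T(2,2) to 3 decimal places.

T(0,0) (trapezoid, 1 panel, h=1.1000): -2.64572
T(1,0) (trapezoid, 2 panels, h=0.5500): -2.21231
T(2,0) (trapezoid, 4 panels, h=0.2750): -2.08509
T(1,1) = -2.21231 + (-2.21231 − (-2.64572))/3 = -2.06784
T(2,1) = -2.08509 + (-2.08509 − (-2.21231))/3 = -2.04268
T(2,2) = -2.04268 + (-2.04268 − (-2.06784))/15 = -2.04100

-2.041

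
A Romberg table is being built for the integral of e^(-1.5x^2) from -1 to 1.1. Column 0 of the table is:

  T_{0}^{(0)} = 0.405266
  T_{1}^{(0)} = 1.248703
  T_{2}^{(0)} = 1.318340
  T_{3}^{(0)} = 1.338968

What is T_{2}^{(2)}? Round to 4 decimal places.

1.3290

T_{1}^{(1)} = (4·1.248703 − 0.405266) / 3 = 1.529849
T_{2}^{(1)} = 1.318340 + (1.318340 − 1.248703)/3 = 1.341552
T_{2}^{(2)} = (16·1.341552 − 1.529849) / 15 = 1.328999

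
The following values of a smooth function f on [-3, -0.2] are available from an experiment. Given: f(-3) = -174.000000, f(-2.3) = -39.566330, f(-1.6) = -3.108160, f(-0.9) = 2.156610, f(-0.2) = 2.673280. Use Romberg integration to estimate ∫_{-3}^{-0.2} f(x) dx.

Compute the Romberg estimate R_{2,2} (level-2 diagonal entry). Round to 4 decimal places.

-75.7150

R_{0,0} (trapezoid, 1 panel, h=2.8000): -239.857408
R_{1,0} (trapezoid, 2 panels, h=1.4000): -124.280128
R_{2,0} (trapezoid, 4 panels, h=0.7000): -88.326868
R_{1,1} = -124.280128 + (-124.280128 − (-239.857408))/3 = -85.754368
R_{2,1} = -88.326868 + (-88.326868 − (-124.280128))/3 = -76.342448
R_{2,2} = -76.342448 + (-76.342448 − (-85.754368))/15 = -75.714987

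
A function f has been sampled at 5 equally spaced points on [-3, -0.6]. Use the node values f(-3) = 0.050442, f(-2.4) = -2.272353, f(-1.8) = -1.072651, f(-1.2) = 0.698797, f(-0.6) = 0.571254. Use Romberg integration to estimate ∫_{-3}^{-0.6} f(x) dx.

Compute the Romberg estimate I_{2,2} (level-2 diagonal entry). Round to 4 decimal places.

I_{0,0} (trapezoid, 1 panel, h=2.4000): 0.746035
I_{1,0} (trapezoid, 2 panels, h=1.2000): -0.914164
I_{2,0} (trapezoid, 4 panels, h=0.6000): -1.401215
I_{1,1} = -0.914164 + (-0.914164 − 0.746035)/3 = -1.467564
I_{2,1} = -1.401215 + (-1.401215 − (-0.914164))/3 = -1.563565
I_{2,2} = -1.563565 + (-1.563565 − (-1.467564))/15 = -1.569965

-1.5700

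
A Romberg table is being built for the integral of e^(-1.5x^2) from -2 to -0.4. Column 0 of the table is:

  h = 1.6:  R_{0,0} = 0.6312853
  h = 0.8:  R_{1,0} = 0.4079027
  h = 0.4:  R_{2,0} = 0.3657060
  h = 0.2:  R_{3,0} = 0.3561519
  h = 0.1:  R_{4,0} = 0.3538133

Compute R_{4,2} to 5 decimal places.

0.35304

R_{3,1} = (4·0.3561519 − 0.3657060) / 3 = 0.3529672
R_{4,1} = (4·0.3538133 − 0.3561519) / 3 = 0.3530338
R_{4,2} = 0.3530338 + (0.3530338 − 0.3529672)/15 = 0.3530382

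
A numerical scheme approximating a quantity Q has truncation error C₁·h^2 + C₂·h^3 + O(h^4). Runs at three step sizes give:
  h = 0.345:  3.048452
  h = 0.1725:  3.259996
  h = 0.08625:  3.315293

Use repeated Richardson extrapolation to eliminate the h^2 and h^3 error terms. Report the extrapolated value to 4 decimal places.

3.3342

First eliminate the h^2 term (factor 2^2 = 4):
  B₁ = (4·3.259996 − 3.048452)/3 = 3.330511
  B₂ = (4·3.315293 − 3.259996)/3 = 3.333725
Then eliminate the h^3 term (factor 2^3 = 8):
  (8·3.333725 − 3.330511)/7 = 3.334184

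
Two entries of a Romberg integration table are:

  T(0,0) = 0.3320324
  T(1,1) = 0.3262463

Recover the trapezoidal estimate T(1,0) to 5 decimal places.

0.32769

From T(1,1) = (4·T(1,0) − T(0,0))/3, solve for T(1,0):
4·T(1,0) = 3·0.3262463 + 0.3320324 = 1.3107713
T(1,0) = 0.3276928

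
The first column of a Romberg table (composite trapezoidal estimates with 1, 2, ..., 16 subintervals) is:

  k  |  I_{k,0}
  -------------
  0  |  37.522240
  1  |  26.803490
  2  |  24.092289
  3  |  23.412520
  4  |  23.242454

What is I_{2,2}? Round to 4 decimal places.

Richardson extrapolation on the trapezoidal column (denominator 4−1=3):
I_{1,1} = (4·26.803490 − 37.522240) / 3 = 23.230573
I_{2,1} = (4·24.092289 − 26.803490) / 3 = 23.188555
I_{2,2} = 23.188555 + (23.188555 − 23.230573)/15 = 23.185754

23.1858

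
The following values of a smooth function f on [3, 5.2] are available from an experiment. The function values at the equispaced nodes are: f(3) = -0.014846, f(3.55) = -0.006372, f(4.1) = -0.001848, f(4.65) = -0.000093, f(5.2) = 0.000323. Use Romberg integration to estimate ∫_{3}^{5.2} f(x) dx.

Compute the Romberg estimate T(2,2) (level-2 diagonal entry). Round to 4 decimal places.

-0.0081

T(0,0) (trapezoid, 1 panel, h=2.2000): -0.015975
T(1,0) (trapezoid, 2 panels, h=1.1000): -0.010020
T(2,0) (trapezoid, 4 panels, h=0.5500): -0.008566
T(1,1) = -0.010020 + (-0.010020 − (-0.015975))/3 = -0.008035
T(2,1) = -0.008566 + (-0.008566 − (-0.010020))/3 = -0.008081
T(2,2) = -0.008081 + (-0.008081 − (-0.008035))/15 = -0.008084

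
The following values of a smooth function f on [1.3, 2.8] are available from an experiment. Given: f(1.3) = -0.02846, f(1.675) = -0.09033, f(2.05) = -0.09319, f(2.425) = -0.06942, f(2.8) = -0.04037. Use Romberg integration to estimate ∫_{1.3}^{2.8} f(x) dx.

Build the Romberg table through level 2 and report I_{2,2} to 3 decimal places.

-0.112

I_{0,0} (trapezoid, 1 panel, h=1.5000): -0.05162
I_{1,0} (trapezoid, 2 panels, h=0.7500): -0.09570
I_{2,0} (trapezoid, 4 panels, h=0.3750): -0.10776
I_{1,1} = -0.09570 + (-0.09570 − (-0.05162))/3 = -0.11039
I_{2,1} = -0.10776 + (-0.10776 − (-0.09570))/3 = -0.11178
I_{2,2} = -0.11178 + (-0.11178 − (-0.11039))/15 = -0.11187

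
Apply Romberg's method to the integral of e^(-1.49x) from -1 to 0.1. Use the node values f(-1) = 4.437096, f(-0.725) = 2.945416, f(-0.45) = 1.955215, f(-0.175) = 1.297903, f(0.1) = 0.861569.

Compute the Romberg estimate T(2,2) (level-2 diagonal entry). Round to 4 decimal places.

2.3997

T(0,0) (trapezoid, 1 panel, h=1.1000): 2.914266
T(1,0) (trapezoid, 2 panels, h=0.5500): 2.532501
T(2,0) (trapezoid, 4 panels, h=0.2750): 2.433163
T(1,1) = 2.532501 + (2.532501 − 2.914266)/3 = 2.405246
T(2,1) = 2.433163 + (2.433163 − 2.532501)/3 = 2.400050
T(2,2) = 2.400050 + (2.400050 − 2.405246)/15 = 2.399704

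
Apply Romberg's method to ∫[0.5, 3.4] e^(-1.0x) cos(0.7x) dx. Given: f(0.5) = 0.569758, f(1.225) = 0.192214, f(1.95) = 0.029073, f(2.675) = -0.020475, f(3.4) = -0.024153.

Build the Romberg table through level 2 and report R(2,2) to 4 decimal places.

0.3114

R(0,0) (trapezoid, 1 panel, h=2.9000): 0.791127
R(1,0) (trapezoid, 2 panels, h=1.4500): 0.437719
R(2,0) (trapezoid, 4 panels, h=0.7250): 0.343371
R(1,1) = 0.437719 + (0.437719 − 0.791127)/3 = 0.319916
R(2,1) = 0.343371 + (0.343371 − 0.437719)/3 = 0.311922
R(2,2) = 0.311922 + (0.311922 − 0.319916)/15 = 0.311389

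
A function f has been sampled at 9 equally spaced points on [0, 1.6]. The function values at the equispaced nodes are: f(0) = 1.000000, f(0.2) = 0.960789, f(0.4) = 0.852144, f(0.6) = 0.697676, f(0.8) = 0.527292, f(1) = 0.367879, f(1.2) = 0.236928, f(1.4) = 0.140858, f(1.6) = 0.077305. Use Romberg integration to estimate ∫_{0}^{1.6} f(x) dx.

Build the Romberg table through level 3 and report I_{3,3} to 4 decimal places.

I_{0,0} (trapezoid, 1 panel, h=1.6000): 0.861844
I_{1,0} (trapezoid, 2 panels, h=0.8000): 0.852756
I_{2,0} (trapezoid, 4 panels, h=0.4000): 0.862007
I_{3,0} (trapezoid, 8 panels, h=0.2000): 0.864444
I_{1,1} = 0.852756 + (0.852756 − 0.861844)/3 = 0.849727
I_{2,1} = 0.862007 + (0.862007 − 0.852756)/3 = 0.865091
I_{3,1} = 0.864444 + (0.864444 − 0.862007)/3 = 0.865256
I_{2,2} = 0.865091 + (0.865091 − 0.849727)/15 = 0.866115
I_{3,2} = 0.865256 + (0.865256 − 0.865091)/15 = 0.865267
I_{3,3} = 0.865267 + (0.865267 − 0.866115)/63 = 0.865254

0.8653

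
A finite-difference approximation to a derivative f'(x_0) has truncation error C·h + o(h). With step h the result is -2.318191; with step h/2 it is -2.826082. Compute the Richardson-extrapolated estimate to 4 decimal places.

Extrapolated value = (2·A(h/2) − A(h)) / (2 − 1)
= (2·(-2.826082) − (-2.318191)) / 1
= -3.333973 / 1 = -3.333973

-3.3340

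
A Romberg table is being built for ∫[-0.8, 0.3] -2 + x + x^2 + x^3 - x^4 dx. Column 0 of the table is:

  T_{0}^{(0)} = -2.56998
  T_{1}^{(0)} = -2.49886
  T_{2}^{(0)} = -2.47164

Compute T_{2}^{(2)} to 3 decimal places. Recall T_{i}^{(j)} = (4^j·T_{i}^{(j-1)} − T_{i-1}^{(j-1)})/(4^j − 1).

-2.462

T_{1}^{(1)} = (4·(-2.49886) − (-2.56998)) / 3 = -2.47515
T_{2}^{(1)} = (4·(-2.47164) − (-2.49886)) / 3 = -2.46257
T_{2}^{(2)} = (16·(-2.46257) − (-2.47515)) / 15 = -2.46173
(Column j=1 coincides with Simpson's rule on the same nodes.)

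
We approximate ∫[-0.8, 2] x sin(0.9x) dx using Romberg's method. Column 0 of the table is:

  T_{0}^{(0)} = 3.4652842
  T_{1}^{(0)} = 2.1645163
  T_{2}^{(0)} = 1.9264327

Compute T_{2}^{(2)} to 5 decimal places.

T_{1}^{(1)} = (4·2.1645163 − 3.4652842) / 3 = 1.7309270
T_{2}^{(1)} = 1.9264327 + (1.9264327 − 2.1645163)/3 = 1.8470715
T_{2}^{(2)} = 1.8470715 + (1.8470715 − 1.7309270)/15 = 1.8548145
(Column j=1 coincides with Simpson's rule on the same nodes.)

1.85481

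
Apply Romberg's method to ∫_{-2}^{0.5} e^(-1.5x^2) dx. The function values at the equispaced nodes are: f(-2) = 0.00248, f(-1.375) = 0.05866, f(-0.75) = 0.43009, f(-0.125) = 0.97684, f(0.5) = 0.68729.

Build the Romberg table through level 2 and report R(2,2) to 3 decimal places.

R(0,0) (trapezoid, 1 panel, h=2.5000): 0.86221
R(1,0) (trapezoid, 2 panels, h=1.2500): 0.96872
R(2,0) (trapezoid, 4 panels, h=0.6250): 1.13155
R(1,1) = 0.96872 + (0.96872 − 0.86221)/3 = 1.00422
R(2,1) = 1.13155 + (1.13155 − 0.96872)/3 = 1.18583
R(2,2) = 1.18583 + (1.18583 − 1.00422)/15 = 1.19794

1.198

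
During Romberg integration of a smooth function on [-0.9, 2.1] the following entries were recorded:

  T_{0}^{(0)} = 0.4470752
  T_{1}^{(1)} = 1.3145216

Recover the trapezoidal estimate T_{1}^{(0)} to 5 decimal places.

From T_{1}^{(1)} = (4·T_{1}^{(0)} − T_{0}^{(0)})/3, solve for T_{1}^{(0)}:
4·T_{1}^{(0)} = 3·1.3145216 + 0.4470752 = 4.3906400
T_{1}^{(0)} = 1.0976600

1.09766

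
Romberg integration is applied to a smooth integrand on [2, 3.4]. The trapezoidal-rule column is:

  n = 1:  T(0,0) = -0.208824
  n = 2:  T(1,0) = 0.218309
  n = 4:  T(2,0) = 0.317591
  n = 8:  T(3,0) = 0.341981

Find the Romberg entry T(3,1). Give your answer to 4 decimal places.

Richardson extrapolation on the trapezoidal column (denominator 4−1=3):
T(3,1) = (4·0.341981 − 0.317591) / 3 = 0.350111

0.3501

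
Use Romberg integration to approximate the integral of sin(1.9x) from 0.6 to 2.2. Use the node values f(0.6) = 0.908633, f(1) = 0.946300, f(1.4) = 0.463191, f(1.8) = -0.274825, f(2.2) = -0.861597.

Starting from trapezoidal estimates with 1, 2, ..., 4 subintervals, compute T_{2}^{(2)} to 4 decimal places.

T_{0}^{(0)} (trapezoid, 1 panel, h=1.6000): 0.037629
T_{1}^{(0)} (trapezoid, 2 panels, h=0.8000): 0.389367
T_{2}^{(0)} (trapezoid, 4 panels, h=0.4000): 0.463274
T_{1}^{(1)} = 0.389367 + (0.389367 − 0.037629)/3 = 0.506613
T_{2}^{(1)} = 0.463274 + (0.463274 − 0.389367)/3 = 0.487910
T_{2}^{(2)} = 0.487910 + (0.487910 − 0.506613)/15 = 0.486663

0.4867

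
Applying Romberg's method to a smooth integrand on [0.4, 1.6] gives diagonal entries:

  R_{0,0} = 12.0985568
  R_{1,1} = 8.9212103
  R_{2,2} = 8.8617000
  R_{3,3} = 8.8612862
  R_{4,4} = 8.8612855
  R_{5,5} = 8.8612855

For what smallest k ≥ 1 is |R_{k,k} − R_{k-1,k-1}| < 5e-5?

k = 4

|R_{1,1} − R_{0,0}| = 3.1773465 ≥ 5e-5
|R_{2,2} − R_{1,1}| = 0.0595103 ≥ 5e-5
|R_{3,3} − R_{2,2}| = 0.0004138 ≥ 5e-5
|R_{4,4} − R_{3,3}| = 0.0000007 < 5e-5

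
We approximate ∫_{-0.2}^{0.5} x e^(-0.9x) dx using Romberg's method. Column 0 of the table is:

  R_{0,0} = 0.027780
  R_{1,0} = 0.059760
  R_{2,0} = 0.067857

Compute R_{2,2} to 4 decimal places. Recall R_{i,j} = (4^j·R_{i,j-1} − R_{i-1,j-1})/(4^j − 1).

Richardson extrapolation on the trapezoidal column (denominator 4−1=3):
R_{1,1} = 0.059760 + (0.059760 − 0.027780)/3 = 0.070420
R_{2,1} = (4·0.067857 − 0.059760) / 3 = 0.070556
R_{2,2} = 0.070556 + (0.070556 − 0.070420)/15 = 0.070565
(Column j=1 coincides with Simpson's rule on the same nodes.)

0.0706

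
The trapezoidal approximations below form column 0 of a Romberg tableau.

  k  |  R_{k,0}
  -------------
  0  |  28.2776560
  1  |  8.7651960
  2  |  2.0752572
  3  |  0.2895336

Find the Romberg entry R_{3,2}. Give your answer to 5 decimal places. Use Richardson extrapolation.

-0.31577

Richardson extrapolation on the trapezoidal column (denominator 4−1=3):
R_{2,1} = (4·2.0752572 − 8.7651960) / 3 = -0.1547224
R_{3,1} = (4·0.2895336 − 2.0752572) / 3 = -0.3057076
R_{3,2} = -0.3057076 + (-0.3057076 − (-0.1547224))/15 = -0.3157733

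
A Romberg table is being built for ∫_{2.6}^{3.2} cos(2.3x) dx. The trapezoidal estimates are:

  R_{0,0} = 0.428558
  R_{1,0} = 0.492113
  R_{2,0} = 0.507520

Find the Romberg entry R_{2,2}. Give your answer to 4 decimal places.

0.5126

R_{1,1} = 0.492113 + (0.492113 − 0.428558)/3 = 0.513298
R_{2,1} = (4·0.507520 − 0.492113) / 3 = 0.512656
R_{2,2} = 0.512656 + (0.512656 − 0.513298)/15 = 0.512613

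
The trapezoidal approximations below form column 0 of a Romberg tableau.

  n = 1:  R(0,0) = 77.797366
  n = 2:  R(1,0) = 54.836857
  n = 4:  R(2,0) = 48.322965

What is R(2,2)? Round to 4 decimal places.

Richardson extrapolation on the trapezoidal column (denominator 4−1=3):
R(1,1) = 54.836857 + (54.836857 − 77.797366)/3 = 47.183354
R(2,1) = (4·48.322965 − 54.836857) / 3 = 46.151668
R(2,2) = (16·46.151668 − 47.183354) / 15 = 46.082889
(Column j=1 coincides with Simpson's rule on the same nodes.)

46.0829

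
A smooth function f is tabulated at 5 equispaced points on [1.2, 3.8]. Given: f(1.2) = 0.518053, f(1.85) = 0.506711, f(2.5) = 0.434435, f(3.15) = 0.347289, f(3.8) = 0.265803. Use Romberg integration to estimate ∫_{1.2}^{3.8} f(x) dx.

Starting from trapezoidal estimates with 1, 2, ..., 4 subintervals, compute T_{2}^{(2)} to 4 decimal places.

1.0986

T_{0}^{(0)} (trapezoid, 1 panel, h=2.6000): 1.019013
T_{1}^{(0)} (trapezoid, 2 panels, h=1.3000): 1.074272
T_{2}^{(0)} (trapezoid, 4 panels, h=0.6500): 1.092236
T_{1}^{(1)} = 1.074272 + (1.074272 − 1.019013)/3 = 1.092692
T_{2}^{(1)} = 1.092236 + (1.092236 − 1.074272)/3 = 1.098224
T_{2}^{(2)} = 1.098224 + (1.098224 − 1.092692)/15 = 1.098593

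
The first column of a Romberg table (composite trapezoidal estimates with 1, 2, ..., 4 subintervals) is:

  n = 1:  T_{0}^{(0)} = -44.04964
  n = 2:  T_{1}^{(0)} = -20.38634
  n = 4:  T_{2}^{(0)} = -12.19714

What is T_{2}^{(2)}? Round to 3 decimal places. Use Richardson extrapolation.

-9.265

T_{1}^{(1)} = (4·(-20.38634) − (-44.04964)) / 3 = -12.49857
T_{2}^{(1)} = (4·(-12.19714) − (-20.38634)) / 3 = -9.46741
T_{2}^{(2)} = -9.46741 + (-9.46741 − (-12.49857))/15 = -9.26533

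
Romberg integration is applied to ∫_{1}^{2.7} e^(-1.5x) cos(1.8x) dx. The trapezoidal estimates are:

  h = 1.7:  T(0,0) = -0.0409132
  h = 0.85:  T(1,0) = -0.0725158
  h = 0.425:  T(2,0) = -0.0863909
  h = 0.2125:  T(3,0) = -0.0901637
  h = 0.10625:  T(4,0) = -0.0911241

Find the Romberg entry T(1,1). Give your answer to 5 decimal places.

-0.08305

T(1,1) = -0.0725158 + (-0.0725158 − (-0.0409132))/3 = -0.0830500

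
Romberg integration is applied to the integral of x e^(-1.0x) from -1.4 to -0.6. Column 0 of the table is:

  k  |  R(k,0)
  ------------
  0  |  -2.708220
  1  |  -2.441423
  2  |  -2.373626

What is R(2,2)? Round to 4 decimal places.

-2.3509

Richardson extrapolation on the trapezoidal column (denominator 4−1=3):
R(1,1) = -2.441423 + (-2.441423 − (-2.708220))/3 = -2.352491
R(2,1) = -2.373626 + (-2.373626 − (-2.441423))/3 = -2.351027
R(2,2) = -2.351027 + (-2.351027 − (-2.352491))/15 = -2.350929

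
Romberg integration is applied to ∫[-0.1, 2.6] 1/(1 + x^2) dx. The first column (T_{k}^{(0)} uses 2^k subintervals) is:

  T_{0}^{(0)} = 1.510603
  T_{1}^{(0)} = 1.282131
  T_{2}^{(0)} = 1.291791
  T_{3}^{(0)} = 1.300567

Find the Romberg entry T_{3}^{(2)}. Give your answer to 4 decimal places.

T_{2}^{(1)} = 1.291791 + (1.291791 − 1.282131)/3 = 1.295011
T_{3}^{(1)} = 1.300567 + (1.300567 − 1.291791)/3 = 1.303492
T_{3}^{(2)} = 1.303492 + (1.303492 − 1.295011)/15 = 1.304057

1.3041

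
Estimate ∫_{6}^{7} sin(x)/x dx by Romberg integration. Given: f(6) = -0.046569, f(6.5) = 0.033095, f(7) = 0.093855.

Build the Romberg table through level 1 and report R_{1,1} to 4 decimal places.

R_{0,0} (trapezoid, 1 panel, h=1.0000): 0.023643
R_{1,0} (trapezoid, 2 panels, h=0.5000): 0.028369
R_{1,1} = 0.028369 + (0.028369 − 0.023643)/3 = 0.029944

0.0299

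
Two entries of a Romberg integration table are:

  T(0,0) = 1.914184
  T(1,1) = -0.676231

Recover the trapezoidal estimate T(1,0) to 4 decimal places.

From T(1,1) = (4·T(1,0) − T(0,0))/3, solve for T(1,0):
4·T(1,0) = 3·(-0.676231) + 1.914184 = -0.114509
T(1,0) = -0.028627

-0.0286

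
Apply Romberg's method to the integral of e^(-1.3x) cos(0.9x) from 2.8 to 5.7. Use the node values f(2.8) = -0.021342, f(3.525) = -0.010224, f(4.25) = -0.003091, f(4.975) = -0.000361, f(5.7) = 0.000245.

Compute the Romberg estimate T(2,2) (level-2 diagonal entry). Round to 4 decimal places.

-0.0169

T(0,0) (trapezoid, 1 panel, h=2.9000): -0.030591
T(1,0) (trapezoid, 2 panels, h=1.4500): -0.019777
T(2,0) (trapezoid, 4 panels, h=0.7250): -0.017563
T(1,1) = -0.019777 + (-0.019777 − (-0.030591))/3 = -0.016172
T(2,1) = -0.017563 + (-0.017563 − (-0.019777))/3 = -0.016825
T(2,2) = -0.016825 + (-0.016825 − (-0.016172))/15 = -0.016869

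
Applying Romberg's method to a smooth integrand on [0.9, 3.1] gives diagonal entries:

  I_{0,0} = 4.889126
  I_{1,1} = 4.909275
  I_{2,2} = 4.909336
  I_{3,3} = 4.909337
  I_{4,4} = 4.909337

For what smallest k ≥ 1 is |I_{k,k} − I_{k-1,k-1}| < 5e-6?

|I_{1,1} − I_{0,0}| = 0.020149 ≥ 5e-6
|I_{2,2} − I_{1,1}| = 0.000061 ≥ 5e-6
|I_{3,3} − I_{2,2}| = 0.000001 < 5e-6

k = 3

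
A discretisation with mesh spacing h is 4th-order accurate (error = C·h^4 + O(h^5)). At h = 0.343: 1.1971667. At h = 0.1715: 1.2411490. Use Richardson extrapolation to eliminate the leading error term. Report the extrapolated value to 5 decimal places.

Extrapolated value = (16·A(h/2) − A(h)) / (16 − 1)
= (16·1.2411490 − 1.1971667) / 15
= 18.6612173 / 15 = 1.2440812

1.24408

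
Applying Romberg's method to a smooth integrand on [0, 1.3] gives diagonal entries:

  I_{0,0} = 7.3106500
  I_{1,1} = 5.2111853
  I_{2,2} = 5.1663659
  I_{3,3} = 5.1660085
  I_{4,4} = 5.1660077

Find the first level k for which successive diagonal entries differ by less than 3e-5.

k = 4

|I_{1,1} − I_{0,0}| = 2.0994647 ≥ 3e-5
|I_{2,2} − I_{1,1}| = 0.0448194 ≥ 3e-5
|I_{3,3} − I_{2,2}| = 0.0003574 ≥ 3e-5
|I_{4,4} − I_{3,3}| = 0.0000008 < 3e-5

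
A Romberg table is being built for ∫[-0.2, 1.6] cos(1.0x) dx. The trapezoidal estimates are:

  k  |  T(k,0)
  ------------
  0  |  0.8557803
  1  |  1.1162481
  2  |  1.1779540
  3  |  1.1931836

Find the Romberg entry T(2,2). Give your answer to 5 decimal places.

1.19822

Richardson extrapolation on the trapezoidal column (denominator 4−1=3):
T(1,1) = 1.1162481 + (1.1162481 − 0.8557803)/3 = 1.2030707
T(2,1) = 1.1779540 + (1.1779540 − 1.1162481)/3 = 1.1985226
T(2,2) = (16·1.1985226 − 1.2030707) / 15 = 1.1982194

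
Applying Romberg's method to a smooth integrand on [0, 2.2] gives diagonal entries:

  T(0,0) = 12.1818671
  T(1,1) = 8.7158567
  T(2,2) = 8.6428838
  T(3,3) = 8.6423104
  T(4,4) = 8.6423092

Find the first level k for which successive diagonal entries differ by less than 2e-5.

k = 4

|T(1,1) − T(0,0)| = 3.4660104 ≥ 2e-5
|T(2,2) − T(1,1)| = 0.0729729 ≥ 2e-5
|T(3,3) − T(2,2)| = 0.0005734 ≥ 2e-5
|T(4,4) − T(3,3)| = 0.0000012 < 2e-5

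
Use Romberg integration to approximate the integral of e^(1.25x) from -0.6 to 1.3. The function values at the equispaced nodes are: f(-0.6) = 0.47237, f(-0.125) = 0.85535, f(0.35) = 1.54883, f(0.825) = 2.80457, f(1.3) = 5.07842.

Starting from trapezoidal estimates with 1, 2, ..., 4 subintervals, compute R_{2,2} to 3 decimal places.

R_{0,0} (trapezoid, 1 panel, h=1.9000): 5.27325
R_{1,0} (trapezoid, 2 panels, h=0.9500): 4.10801
R_{2,0} (trapezoid, 4 panels, h=0.4750): 3.79247
R_{1,1} = 4.10801 + (4.10801 − 5.27325)/3 = 3.71960
R_{2,1} = 3.79247 + (3.79247 − 4.10801)/3 = 3.68729
R_{2,2} = 3.68729 + (3.68729 − 3.71960)/15 = 3.68514

3.685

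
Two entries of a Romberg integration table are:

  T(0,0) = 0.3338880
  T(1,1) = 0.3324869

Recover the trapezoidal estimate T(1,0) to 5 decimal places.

From T(1,1) = (4·T(1,0) − T(0,0))/3, solve for T(1,0):
4·T(1,0) = 3·0.3324869 + 0.3338880 = 1.3313487
T(1,0) = 0.3328372

0.33284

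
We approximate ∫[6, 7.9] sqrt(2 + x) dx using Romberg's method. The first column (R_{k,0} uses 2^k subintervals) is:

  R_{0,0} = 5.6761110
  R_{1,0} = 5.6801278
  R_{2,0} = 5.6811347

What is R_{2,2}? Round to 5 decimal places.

Richardson extrapolation on the trapezoidal column (denominator 4−1=3):
R_{1,1} = (4·5.6801278 − 5.6761110) / 3 = 5.6814667
R_{2,1} = (4·5.6811347 − 5.6801278) / 3 = 5.6814703
R_{2,2} = 5.6814703 + (5.6814703 − 5.6814667)/15 = 5.6814705

5.68147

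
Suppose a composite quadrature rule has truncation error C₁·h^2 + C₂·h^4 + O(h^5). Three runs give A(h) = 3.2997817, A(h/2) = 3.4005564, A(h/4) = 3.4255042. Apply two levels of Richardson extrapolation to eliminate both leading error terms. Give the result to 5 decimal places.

First eliminate the h^2 term (factor 2^2 = 4):
  B₁ = (4·3.4005564 − 3.2997817)/3 = 3.4341480
  B₂ = (4·3.4255042 − 3.4005564)/3 = 3.4338201
Then eliminate the h^4 term (factor 2^4 = 16):
  (16·3.4338201 − 3.4341480)/15 = 3.4337982

3.43380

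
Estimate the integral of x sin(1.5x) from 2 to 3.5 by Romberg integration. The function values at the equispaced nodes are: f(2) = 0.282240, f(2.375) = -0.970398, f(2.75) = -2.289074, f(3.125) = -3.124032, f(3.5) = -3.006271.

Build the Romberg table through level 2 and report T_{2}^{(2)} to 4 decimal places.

T_{0}^{(0)} (trapezoid, 1 panel, h=1.5000): -2.043023
T_{1}^{(0)} (trapezoid, 2 panels, h=0.7500): -2.738317
T_{2}^{(0)} (trapezoid, 4 panels, h=0.3750): -2.904570
T_{1}^{(1)} = -2.738317 + (-2.738317 − (-2.043023))/3 = -2.970082
T_{2}^{(1)} = -2.904570 + (-2.904570 − (-2.738317))/3 = -2.959988
T_{2}^{(2)} = -2.959988 + (-2.959988 − (-2.970082))/15 = -2.959315

-2.9593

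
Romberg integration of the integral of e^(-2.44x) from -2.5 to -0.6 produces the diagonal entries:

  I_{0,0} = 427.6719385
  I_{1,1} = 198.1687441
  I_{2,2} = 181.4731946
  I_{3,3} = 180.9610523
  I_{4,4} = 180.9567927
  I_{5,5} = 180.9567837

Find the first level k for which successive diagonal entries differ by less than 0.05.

|I_{1,1} − I_{0,0}| = 229.5031944 ≥ 0.05
|I_{2,2} − I_{1,1}| = 16.6955495 ≥ 0.05
|I_{3,3} − I_{2,2}| = 0.5121423 ≥ 0.05
|I_{4,4} − I_{3,3}| = 0.0042596 < 0.05

k = 4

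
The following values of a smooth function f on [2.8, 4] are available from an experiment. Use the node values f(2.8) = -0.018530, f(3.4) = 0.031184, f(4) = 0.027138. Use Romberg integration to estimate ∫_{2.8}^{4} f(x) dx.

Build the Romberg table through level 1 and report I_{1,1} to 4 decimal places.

0.0267

I_{0,0} (trapezoid, 1 panel, h=1.2000): 0.005165
I_{1,0} (trapezoid, 2 panels, h=0.6000): 0.021293
I_{1,1} = 0.021293 + (0.021293 − 0.005165)/3 = 0.026669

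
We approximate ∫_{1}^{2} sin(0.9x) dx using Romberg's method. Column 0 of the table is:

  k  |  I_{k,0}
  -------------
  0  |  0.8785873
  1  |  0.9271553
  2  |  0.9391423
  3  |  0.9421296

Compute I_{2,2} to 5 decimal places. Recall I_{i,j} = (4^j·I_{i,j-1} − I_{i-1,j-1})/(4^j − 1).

Richardson extrapolation on the trapezoidal column (denominator 4−1=3):
I_{1,1} = 0.9271553 + (0.9271553 − 0.8785873)/3 = 0.9433446
I_{2,1} = (4·0.9391423 − 0.9271553) / 3 = 0.9431380
I_{2,2} = 0.9431380 + (0.9431380 − 0.9433446)/15 = 0.9431242

0.94312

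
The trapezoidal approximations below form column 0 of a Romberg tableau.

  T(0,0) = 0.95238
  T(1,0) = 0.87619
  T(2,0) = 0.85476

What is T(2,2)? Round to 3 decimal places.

Richardson extrapolation on the trapezoidal column (denominator 4−1=3):
T(1,1) = 0.87619 + (0.87619 − 0.95238)/3 = 0.85079
T(2,1) = (4·0.85476 − 0.87619) / 3 = 0.84762
T(2,2) = (16·0.84762 − 0.85079) / 15 = 0.84741

0.847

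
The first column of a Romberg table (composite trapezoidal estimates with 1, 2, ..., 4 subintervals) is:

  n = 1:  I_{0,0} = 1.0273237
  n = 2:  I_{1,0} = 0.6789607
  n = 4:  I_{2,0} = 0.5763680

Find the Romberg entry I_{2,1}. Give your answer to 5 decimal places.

0.54217

Richardson extrapolation on the trapezoidal column (denominator 4−1=3):
I_{2,1} = 0.5763680 + (0.5763680 − 0.6789607)/3 = 0.5421704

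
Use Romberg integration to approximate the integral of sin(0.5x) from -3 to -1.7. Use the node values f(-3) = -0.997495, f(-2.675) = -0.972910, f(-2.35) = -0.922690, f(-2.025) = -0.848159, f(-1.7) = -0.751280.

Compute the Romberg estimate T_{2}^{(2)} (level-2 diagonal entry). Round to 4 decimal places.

-1.1785

T_{0}^{(0)} (trapezoid, 1 panel, h=1.3000): -1.136704
T_{1}^{(0)} (trapezoid, 2 panels, h=0.6500): -1.168100
T_{2}^{(0)} (trapezoid, 4 panels, h=0.3250): -1.175898
T_{1}^{(1)} = -1.168100 + (-1.168100 − (-1.136704))/3 = -1.178565
T_{2}^{(1)} = -1.175898 + (-1.175898 − (-1.168100))/3 = -1.178497
T_{2}^{(2)} = -1.178497 + (-1.178497 − (-1.178565))/15 = -1.178492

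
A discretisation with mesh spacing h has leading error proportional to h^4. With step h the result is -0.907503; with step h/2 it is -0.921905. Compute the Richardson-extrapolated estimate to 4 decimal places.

The leading error scales as h^4; refining by a factor of 2 reduces it by 2^4 = 16.
Extrapolated value = (16·A(h/2) − A(h)) / (16 − 1)
= (16·(-0.921905) − (-0.907503)) / 15
= -13.842977 / 15 = -0.922865

-0.9229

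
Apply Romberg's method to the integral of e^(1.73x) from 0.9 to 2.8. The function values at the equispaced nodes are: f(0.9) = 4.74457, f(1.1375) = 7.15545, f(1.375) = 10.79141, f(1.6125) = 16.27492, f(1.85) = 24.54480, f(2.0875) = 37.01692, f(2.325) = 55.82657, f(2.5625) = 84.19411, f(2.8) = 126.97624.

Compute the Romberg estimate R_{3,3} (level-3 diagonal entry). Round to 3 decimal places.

70.654

R_{0,0} (trapezoid, 1 panel, h=1.9000): 125.13477
R_{1,0} (trapezoid, 2 panels, h=0.9500): 85.88494
R_{2,0} (trapezoid, 4 panels, h=0.4750): 74.58601
R_{3,0} (trapezoid, 8 panels, h=0.2375): 71.64534
R_{1,1} = 85.88494 + (85.88494 − 125.13477)/3 = 72.80166
R_{2,1} = 74.58601 + (74.58601 − 85.88494)/3 = 70.81970
R_{3,1} = 71.64534 + (71.64534 − 74.58601)/3 = 70.66512
R_{2,2} = 70.81970 + (70.81970 − 72.80166)/15 = 70.68757
R_{3,2} = 70.66512 + (70.66512 − 70.81970)/15 = 70.65481
R_{3,3} = 70.65481 + (70.65481 − 70.68757)/63 = 70.65429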